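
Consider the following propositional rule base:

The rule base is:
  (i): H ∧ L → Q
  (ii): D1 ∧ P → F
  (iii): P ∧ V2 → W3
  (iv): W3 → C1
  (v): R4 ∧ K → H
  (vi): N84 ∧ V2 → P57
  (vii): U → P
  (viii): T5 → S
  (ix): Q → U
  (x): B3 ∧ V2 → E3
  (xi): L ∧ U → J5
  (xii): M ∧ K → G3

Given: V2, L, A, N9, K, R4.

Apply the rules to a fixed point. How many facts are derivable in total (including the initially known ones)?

Round 1: (v) [R4 ∧ K → H]. New: H.
Round 2: (i) [H ∧ L → Q]. New: Q.
Round 3: (ix) [Q → U]. New: U.
Round 4: (vii) [U → P]; (xi) [L ∧ U → J5]. New: P, J5.
Round 5: (iii) [P ∧ V2 → W3]. New: W3.
Round 6: (iv) [W3 → C1]. New: C1.
Closure: {A, C1, H, J5, K, L, N9, P, Q, R4, U, V2, W3} — 13 facts.

13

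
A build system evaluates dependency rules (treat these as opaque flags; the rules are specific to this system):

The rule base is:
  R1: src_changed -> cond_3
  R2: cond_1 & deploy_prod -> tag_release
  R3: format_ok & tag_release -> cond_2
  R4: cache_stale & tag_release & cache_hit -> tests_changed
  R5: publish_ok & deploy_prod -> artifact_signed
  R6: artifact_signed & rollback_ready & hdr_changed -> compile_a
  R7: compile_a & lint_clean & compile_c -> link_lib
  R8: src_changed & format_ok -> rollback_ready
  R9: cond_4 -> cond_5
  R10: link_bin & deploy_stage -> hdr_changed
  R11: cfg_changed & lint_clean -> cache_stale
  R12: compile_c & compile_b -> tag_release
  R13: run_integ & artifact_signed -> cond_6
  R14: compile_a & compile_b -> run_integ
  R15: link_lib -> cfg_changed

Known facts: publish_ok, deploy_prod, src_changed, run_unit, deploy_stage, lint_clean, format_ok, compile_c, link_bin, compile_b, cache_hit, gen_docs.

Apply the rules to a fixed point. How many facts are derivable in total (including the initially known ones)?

25

Round 1 fires R1, R5, R8, R10, R12, giving cond_3, artifact_signed, rollback_ready, hdr_changed, tag_release.
Round 2 fires R3, R6, giving cond_2, compile_a.
Round 3 fires R7, R14, giving link_lib, run_integ.
Round 4 fires R13, R15, giving cond_6, cfg_changed.
Round 5 fires R11, giving cache_stale.
Round 6 fires R4, giving tests_changed.
Closure: {artifact_signed, cache_hit, cache_stale, cfg_changed, compile_a, compile_b, compile_c, cond_2, cond_3, cond_6, deploy_prod, deploy_stage, format_ok, gen_docs, hdr_changed, link_bin, link_lib, lint_clean, publish_ok, rollback_ready, run_integ, run_unit, src_changed, tag_release, tests_changed} — 25 facts.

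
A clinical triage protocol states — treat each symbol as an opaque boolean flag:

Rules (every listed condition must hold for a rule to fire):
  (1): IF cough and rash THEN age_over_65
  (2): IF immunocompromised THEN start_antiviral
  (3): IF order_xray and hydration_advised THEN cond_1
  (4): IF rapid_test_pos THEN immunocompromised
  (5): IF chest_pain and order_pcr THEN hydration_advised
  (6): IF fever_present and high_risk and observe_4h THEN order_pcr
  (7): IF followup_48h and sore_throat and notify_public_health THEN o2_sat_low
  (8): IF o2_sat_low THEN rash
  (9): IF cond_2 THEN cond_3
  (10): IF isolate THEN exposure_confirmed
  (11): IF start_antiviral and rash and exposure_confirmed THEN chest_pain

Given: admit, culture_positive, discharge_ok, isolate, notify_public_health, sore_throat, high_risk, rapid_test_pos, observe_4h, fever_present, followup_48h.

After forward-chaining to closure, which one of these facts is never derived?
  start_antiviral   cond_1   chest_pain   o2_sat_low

Round 1: (4) [IF rapid_test_pos THEN immunocompromised]; (6) [IF fever_present and high_risk and observe_4h THEN order_pcr]; (7) [IF followup_48h and sore_throat and notify_public_health THEN o2_sat_low]; (10) [IF isolate THEN exposure_confirmed]. Adds immunocompromised, order_pcr, o2_sat_low, exposure_confirmed.
Round 2: (2) [IF immunocompromised THEN start_antiviral]; (8) [IF o2_sat_low THEN rash]. Adds start_antiviral, rash.
Round 3: (11) [IF start_antiviral and rash and exposure_confirmed THEN chest_pain]. Adds chest_pain.
Round 4: (5) [IF chest_pain and order_pcr THEN hydration_advised]. Adds hydration_advised.
Derived: start_antiviral (round 2), chest_pain (round 3), o2_sat_low (round 1). cond_1 never appears in any round.

cond_1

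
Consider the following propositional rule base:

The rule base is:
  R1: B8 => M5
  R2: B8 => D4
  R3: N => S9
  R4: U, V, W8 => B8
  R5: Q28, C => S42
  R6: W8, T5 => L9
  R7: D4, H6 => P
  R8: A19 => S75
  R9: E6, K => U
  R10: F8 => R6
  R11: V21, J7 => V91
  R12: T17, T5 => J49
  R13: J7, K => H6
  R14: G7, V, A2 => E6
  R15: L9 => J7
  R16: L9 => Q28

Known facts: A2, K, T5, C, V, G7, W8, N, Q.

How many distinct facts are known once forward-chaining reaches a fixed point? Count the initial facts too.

21

Round 1 fires R3, R6, R14, giving S9, L9, E6.
Round 2 fires R9, R15, R16, giving U, J7, Q28.
Round 3 fires R4, R5, R13, giving B8, S42, H6.
Round 4 fires R1, R2, giving M5, D4.
Round 5 fires R7, giving P.
Closure: {A2, B8, C, D4, E6, G7, H6, J7, K, L9, M5, N, P, Q, Q28, S42, S9, T5, U, V, W8} — 21 facts.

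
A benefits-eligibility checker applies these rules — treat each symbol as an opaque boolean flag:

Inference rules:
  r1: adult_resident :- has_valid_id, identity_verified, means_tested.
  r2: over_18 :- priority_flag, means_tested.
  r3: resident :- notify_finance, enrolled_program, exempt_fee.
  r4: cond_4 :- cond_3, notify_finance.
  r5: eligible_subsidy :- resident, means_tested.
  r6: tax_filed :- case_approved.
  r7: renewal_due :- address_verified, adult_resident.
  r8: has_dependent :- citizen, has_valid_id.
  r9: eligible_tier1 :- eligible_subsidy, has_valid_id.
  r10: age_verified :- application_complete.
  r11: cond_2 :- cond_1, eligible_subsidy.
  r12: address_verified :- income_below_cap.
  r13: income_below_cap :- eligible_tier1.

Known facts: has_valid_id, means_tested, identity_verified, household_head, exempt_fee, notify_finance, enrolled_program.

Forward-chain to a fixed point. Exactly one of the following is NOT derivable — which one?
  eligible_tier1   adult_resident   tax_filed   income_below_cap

[1] r1 [adult_resident :- has_valid_id, identity_verified, means_tested.]; r3 [resident :- notify_finance, enrolled_program, exempt_fee.]. ⇒ new: adult_resident, resident.
[2] r5 [eligible_subsidy :- resident, means_tested.]. ⇒ new: eligible_subsidy.
[3] r9 [eligible_tier1 :- eligible_subsidy, has_valid_id.]. ⇒ new: eligible_tier1.
[4] r13 [income_below_cap :- eligible_tier1.]. ⇒ new: income_below_cap.
[5] r12 [address_verified :- income_below_cap.]. ⇒ new: address_verified.
[6] r7 [renewal_due :- address_verified, adult_resident.]. ⇒ new: renewal_due.
Derived: eligible_tier1 (round 3), income_below_cap (round 4), adult_resident (round 1). tax_filed never appears in any round.

tax_filed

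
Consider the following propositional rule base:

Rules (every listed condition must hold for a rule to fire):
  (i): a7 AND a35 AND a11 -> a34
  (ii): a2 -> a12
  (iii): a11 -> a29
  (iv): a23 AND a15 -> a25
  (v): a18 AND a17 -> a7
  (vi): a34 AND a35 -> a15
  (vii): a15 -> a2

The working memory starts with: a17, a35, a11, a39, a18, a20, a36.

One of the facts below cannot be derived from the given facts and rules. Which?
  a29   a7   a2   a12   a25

a25

Round 1 — (iii), (v), derive a29, a7.
Round 2 — (i), derive a34.
Round 3 — (vi), derive a15.
Round 4 — (vii), derive a2.
Round 5 — (ii), derive a12.
Derived: a7 (round 1), a29 (round 1), a2 (round 4), a12 (round 5). a25 never appears in any round.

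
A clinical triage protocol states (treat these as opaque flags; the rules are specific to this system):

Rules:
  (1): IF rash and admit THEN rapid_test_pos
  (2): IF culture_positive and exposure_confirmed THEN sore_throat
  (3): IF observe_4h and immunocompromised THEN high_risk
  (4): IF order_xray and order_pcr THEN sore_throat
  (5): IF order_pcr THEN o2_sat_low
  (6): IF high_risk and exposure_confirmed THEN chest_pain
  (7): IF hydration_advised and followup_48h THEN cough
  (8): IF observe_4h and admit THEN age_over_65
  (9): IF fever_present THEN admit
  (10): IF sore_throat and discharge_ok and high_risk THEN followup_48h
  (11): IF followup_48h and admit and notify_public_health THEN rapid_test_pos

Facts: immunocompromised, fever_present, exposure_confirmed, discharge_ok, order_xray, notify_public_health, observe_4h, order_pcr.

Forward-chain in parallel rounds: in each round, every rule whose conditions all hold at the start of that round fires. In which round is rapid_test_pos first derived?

Round 1 — (3), (4), (5), (9), derive high_risk, sore_throat, o2_sat_low, admit.
Round 2 — (6), (8), (10), derive chest_pain, age_over_65, followup_48h.
Round 3 — (11), derive rapid_test_pos.
rapid_test_pos first appears in round 3.

3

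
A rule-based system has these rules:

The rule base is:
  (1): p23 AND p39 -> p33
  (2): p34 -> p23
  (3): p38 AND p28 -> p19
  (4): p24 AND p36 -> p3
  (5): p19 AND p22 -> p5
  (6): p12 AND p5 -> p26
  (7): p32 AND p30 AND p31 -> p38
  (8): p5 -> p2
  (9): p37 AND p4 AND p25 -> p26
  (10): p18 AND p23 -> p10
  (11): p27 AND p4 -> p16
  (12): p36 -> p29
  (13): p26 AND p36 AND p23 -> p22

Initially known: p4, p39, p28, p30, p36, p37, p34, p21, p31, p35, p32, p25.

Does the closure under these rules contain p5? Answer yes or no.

yes

Round 1: (2) [p34 -> p23]; (7) [p32 AND p30 AND p31 -> p38]; (9) [p37 AND p4 AND p25 -> p26]; (12) [p36 -> p29]. Adds p23, p38, p26, p29.
Round 2: (1) [p23 AND p39 -> p33]; (3) [p38 AND p28 -> p19]; (13) [p26 AND p36 AND p23 -> p22]. Adds p33, p19, p22.
Round 3: (5) [p19 AND p22 -> p5]. Adds p5.
Round 4: (8) [p5 -> p2]. Adds p2.
p5 appears in round 3, so it is derivable.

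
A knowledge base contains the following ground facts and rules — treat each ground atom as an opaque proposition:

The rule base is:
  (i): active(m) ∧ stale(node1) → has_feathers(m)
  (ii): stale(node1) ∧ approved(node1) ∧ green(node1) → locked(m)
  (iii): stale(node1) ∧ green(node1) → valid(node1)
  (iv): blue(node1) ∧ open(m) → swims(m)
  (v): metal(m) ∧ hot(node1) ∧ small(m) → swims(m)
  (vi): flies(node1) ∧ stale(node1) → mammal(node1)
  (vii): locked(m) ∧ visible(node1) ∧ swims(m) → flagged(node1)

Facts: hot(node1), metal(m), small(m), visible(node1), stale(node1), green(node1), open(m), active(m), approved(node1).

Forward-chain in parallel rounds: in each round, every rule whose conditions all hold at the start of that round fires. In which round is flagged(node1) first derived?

[1] (i) [active(m) ∧ stale(node1) → has_feathers(m)]; (ii) [stale(node1) ∧ approved(node1) ∧ green(node1) → locked(m)]; (iii) [stale(node1) ∧ green(node1) → valid(node1)]; (v) [metal(m) ∧ hot(node1) ∧ small(m) → swims(m)]. ⇒ new: has_feathers(m), locked(m), valid(node1), swims(m).
[2] (vii) [locked(m) ∧ visible(node1) ∧ swims(m) → flagged(node1)]. ⇒ new: flagged(node1).
flagged(node1) first appears in round 2.

2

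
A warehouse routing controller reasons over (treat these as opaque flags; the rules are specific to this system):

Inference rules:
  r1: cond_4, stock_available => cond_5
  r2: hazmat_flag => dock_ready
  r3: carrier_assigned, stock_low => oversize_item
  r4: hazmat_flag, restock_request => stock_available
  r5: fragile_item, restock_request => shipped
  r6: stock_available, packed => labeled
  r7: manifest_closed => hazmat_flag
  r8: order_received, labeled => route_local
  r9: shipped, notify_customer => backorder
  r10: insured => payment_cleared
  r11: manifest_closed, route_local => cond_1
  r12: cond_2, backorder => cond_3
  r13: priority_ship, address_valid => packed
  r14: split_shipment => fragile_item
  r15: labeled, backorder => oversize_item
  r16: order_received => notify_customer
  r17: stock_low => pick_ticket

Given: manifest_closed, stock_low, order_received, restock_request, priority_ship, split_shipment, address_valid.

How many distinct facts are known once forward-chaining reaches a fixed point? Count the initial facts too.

20

Round 1: r7 [manifest_closed => hazmat_flag]; r13 [priority_ship, address_valid => packed]; r14 [split_shipment => fragile_item]; r16 [order_received => notify_customer]; r17 [stock_low => pick_ticket]. New: hazmat_flag, packed, fragile_item, notify_customer, pick_ticket.
Round 2: r2 [hazmat_flag => dock_ready]; r4 [hazmat_flag, restock_request => stock_available]; r5 [fragile_item, restock_request => shipped]. New: dock_ready, stock_available, shipped.
Round 3: r6 [stock_available, packed => labeled]; r9 [shipped, notify_customer => backorder]. New: labeled, backorder.
Round 4: r8 [order_received, labeled => route_local]; r15 [labeled, backorder => oversize_item]. New: route_local, oversize_item.
Round 5: r11 [manifest_closed, route_local => cond_1]. New: cond_1.
Closure: {address_valid, backorder, cond_1, dock_ready, fragile_item, hazmat_flag, labeled, manifest_closed, notify_customer, order_received, oversize_item, packed, pick_ticket, priority_ship, restock_request, route_local, shipped, split_shipment, stock_available, stock_low} — 20 facts.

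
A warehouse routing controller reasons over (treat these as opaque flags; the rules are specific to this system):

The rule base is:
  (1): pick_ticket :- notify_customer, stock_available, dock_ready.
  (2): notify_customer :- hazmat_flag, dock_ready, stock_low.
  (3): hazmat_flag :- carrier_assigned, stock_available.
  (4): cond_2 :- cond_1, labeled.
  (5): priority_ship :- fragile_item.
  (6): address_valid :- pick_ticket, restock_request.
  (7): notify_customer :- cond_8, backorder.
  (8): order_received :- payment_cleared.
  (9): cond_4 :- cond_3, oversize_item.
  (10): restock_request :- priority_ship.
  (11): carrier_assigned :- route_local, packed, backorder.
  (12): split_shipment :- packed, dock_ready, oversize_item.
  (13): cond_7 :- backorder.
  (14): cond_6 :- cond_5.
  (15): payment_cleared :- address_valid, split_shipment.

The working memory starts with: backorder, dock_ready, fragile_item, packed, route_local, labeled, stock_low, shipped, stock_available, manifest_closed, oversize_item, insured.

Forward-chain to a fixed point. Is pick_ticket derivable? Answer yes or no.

Round 1 fires (5), (11), (12), (13), giving priority_ship, carrier_assigned, split_shipment, cond_7.
Round 2 fires (3), (10), giving hazmat_flag, restock_request.
Round 3 fires (2), giving notify_customer.
Round 4 fires (1), giving pick_ticket.
Round 5 fires (6), giving address_valid.
Round 6 fires (15), giving payment_cleared.
Round 7 fires (8), giving order_received.
pick_ticket appears in round 4, so it is derivable.

yes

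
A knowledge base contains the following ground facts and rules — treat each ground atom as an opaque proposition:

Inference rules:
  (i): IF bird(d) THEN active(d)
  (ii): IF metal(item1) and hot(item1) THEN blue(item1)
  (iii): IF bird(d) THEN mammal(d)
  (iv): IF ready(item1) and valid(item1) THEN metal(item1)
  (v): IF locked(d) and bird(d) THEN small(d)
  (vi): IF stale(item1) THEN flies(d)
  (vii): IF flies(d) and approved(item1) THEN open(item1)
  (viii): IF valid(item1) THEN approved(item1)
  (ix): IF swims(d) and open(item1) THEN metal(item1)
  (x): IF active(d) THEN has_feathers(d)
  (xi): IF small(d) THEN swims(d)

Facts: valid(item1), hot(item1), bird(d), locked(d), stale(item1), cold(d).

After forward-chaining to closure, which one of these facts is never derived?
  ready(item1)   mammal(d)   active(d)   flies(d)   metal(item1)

ready(item1)

Round 1: (i) [IF bird(d) THEN active(d)]; (iii) [IF bird(d) THEN mammal(d)]; (v) [IF locked(d) and bird(d) THEN small(d)]; (vi) [IF stale(item1) THEN flies(d)]; (viii) [IF valid(item1) THEN approved(item1)]. Adds active(d), mammal(d), small(d), flies(d), approved(item1).
Round 2: (vii) [IF flies(d) and approved(item1) THEN open(item1)]; (x) [IF active(d) THEN has_feathers(d)]; (xi) [IF small(d) THEN swims(d)]. Adds open(item1), has_feathers(d), swims(d).
Round 3: (ix) [IF swims(d) and open(item1) THEN metal(item1)]. Adds metal(item1).
Round 4: (ii) [IF metal(item1) and hot(item1) THEN blue(item1)]. Adds blue(item1).
Derived: mammal(d) (round 1), flies(d) (round 1), active(d) (round 1), metal(item1) (round 3). ready(item1) never appears in any round.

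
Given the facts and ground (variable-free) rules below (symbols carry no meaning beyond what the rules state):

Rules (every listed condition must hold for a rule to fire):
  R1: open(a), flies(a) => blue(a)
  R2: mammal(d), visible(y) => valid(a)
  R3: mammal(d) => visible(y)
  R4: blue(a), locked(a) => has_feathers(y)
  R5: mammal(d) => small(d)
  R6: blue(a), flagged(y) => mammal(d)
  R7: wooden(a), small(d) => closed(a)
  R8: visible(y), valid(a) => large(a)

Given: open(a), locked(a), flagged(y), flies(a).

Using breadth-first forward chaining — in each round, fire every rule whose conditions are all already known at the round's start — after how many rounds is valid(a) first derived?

4

Round 1 — R1, derive blue(a).
Round 2 — R4, R6, derive has_feathers(y), mammal(d).
Round 3 — R3, R5, derive visible(y), small(d).
Round 4 — R2, derive valid(a).
valid(a) first appears in round 4.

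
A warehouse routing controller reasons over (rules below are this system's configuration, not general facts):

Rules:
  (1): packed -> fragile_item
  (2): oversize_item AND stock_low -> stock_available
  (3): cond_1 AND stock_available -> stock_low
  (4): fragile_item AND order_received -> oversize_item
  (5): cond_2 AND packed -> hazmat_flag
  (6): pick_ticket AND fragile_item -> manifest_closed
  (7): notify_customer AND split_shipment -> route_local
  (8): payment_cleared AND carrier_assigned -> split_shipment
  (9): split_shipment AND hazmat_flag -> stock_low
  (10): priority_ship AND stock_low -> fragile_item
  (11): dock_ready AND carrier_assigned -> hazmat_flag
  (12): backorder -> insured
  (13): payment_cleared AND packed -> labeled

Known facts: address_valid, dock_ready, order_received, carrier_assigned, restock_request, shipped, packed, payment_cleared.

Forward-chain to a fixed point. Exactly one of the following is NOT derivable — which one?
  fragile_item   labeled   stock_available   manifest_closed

manifest_closed

Round 1 fires (1), (8), (11), (13), giving fragile_item, split_shipment, hazmat_flag, labeled.
Round 2 fires (4), (9), giving oversize_item, stock_low.
Round 3 fires (2), giving stock_available.
Derived: stock_available (round 3), fragile_item (round 1), labeled (round 1). manifest_closed never appears in any round.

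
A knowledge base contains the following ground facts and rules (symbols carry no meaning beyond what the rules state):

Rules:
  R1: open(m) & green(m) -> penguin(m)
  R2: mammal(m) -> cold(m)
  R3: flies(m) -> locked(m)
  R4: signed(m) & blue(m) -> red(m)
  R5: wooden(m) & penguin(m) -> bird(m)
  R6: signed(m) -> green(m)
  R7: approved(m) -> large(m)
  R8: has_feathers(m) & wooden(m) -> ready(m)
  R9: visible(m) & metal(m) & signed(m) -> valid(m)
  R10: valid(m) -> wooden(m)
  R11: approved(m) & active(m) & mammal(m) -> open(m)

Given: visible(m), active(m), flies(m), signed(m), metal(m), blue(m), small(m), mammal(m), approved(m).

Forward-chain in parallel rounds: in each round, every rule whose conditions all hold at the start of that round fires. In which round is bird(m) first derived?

[1] R2 [mammal(m) -> cold(m)]; R3 [flies(m) -> locked(m)]; R4 [signed(m) & blue(m) -> red(m)]; R6 [signed(m) -> green(m)]; R7 [approved(m) -> large(m)]; R9 [visible(m) & metal(m) & signed(m) -> valid(m)]; R11 [approved(m) & active(m) & mammal(m) -> open(m)]. ⇒ new: cold(m), locked(m), red(m), green(m), large(m), valid(m), open(m).
[2] R1 [open(m) & green(m) -> penguin(m)]; R10 [valid(m) -> wooden(m)]. ⇒ new: penguin(m), wooden(m).
[3] R5 [wooden(m) & penguin(m) -> bird(m)]. ⇒ new: bird(m).
bird(m) first appears in round 3.

3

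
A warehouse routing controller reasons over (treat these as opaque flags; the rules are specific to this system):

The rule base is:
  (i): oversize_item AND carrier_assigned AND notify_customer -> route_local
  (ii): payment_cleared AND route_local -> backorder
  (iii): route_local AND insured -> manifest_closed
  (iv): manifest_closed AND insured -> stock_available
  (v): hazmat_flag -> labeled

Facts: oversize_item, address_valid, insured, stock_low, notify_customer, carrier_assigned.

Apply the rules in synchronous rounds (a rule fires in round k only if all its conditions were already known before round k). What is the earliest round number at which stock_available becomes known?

Round 1: (i) [oversize_item AND carrier_assigned AND notify_customer -> route_local]. New: route_local.
Round 2: (iii) [route_local AND insured -> manifest_closed]. New: manifest_closed.
Round 3: (iv) [manifest_closed AND insured -> stock_available]. New: stock_available.
stock_available first appears in round 3.

3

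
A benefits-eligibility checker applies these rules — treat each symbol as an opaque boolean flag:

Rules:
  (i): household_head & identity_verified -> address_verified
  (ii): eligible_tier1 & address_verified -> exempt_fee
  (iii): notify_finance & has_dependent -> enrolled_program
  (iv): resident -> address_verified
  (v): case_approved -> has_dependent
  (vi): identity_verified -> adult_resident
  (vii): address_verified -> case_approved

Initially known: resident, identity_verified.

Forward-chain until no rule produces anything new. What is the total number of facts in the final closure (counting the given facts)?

Round 1 — (iv), (vi), derive address_verified, adult_resident.
Round 2 — (vii), derive case_approved.
Round 3 — (v), derive has_dependent.
Closure: {address_verified, adult_resident, case_approved, has_dependent, identity_verified, resident} — 6 facts.

6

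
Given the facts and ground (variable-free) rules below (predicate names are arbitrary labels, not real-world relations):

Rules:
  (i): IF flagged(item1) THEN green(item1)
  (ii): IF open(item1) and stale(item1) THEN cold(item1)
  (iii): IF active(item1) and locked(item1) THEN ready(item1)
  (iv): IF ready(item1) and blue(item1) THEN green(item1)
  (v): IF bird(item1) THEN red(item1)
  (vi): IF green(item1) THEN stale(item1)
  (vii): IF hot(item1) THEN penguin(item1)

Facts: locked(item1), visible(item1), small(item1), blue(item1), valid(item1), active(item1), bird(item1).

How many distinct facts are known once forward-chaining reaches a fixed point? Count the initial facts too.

11

Round 1: (iii) [IF active(item1) and locked(item1) THEN ready(item1)]; (v) [IF bird(item1) THEN red(item1)]. Adds ready(item1), red(item1).
Round 2: (iv) [IF ready(item1) and blue(item1) THEN green(item1)]. Adds green(item1).
Round 3: (vi) [IF green(item1) THEN stale(item1)]. Adds stale(item1).
Closure: {active(item1), bird(item1), blue(item1), green(item1), locked(item1), ready(item1), red(item1), small(item1), stale(item1), valid(item1), visible(item1)} — 11 facts.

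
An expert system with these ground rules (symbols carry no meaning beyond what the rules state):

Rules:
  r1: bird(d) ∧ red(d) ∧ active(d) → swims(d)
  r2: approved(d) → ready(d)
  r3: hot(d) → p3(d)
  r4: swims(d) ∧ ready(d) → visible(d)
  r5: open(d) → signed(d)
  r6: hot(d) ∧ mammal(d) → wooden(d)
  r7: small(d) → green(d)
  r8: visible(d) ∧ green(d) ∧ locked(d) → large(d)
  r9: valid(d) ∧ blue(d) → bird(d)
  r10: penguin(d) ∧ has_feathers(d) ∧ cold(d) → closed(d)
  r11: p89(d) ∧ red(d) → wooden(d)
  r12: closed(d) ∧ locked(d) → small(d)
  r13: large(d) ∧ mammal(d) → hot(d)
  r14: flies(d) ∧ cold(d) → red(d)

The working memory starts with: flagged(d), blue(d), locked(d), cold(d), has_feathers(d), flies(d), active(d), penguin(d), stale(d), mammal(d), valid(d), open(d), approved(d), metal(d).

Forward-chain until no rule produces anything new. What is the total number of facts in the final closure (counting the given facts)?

Round 1 — r2, r5, r9, r10, r14, derive ready(d), signed(d), bird(d), closed(d), red(d).
Round 2 — r1, r12, derive swims(d), small(d).
Round 3 — r4, r7, derive visible(d), green(d).
Round 4 — r8, derive large(d).
Round 5 — r13, derive hot(d).
Round 6 — r3, r6, derive p3(d), wooden(d).
Closure: {active(d), approved(d), bird(d), blue(d), closed(d), cold(d), flagged(d), flies(d), green(d), has_feathers(d), hot(d), large(d), locked(d), mammal(d), metal(d), open(d), p3(d), penguin(d), ready(d), red(d), signed(d), small(d), stale(d), swims(d), valid(d), visible(d), wooden(d)} — 27 facts.

27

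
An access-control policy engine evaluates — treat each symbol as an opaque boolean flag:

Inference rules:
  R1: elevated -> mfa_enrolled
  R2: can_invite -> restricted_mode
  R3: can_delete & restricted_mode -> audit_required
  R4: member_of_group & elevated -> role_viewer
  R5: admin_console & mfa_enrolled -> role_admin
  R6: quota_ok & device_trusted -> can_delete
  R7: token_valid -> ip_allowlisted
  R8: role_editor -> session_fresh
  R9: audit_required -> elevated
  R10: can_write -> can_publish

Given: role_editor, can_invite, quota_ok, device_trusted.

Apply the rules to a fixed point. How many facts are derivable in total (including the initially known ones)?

Round 1: R2 [can_invite -> restricted_mode]; R6 [quota_ok & device_trusted -> can_delete]; R8 [role_editor -> session_fresh]. Adds restricted_mode, can_delete, session_fresh.
Round 2: R3 [can_delete & restricted_mode -> audit_required]. Adds audit_required.
Round 3: R9 [audit_required -> elevated]. Adds elevated.
Round 4: R1 [elevated -> mfa_enrolled]. Adds mfa_enrolled.
Closure: {audit_required, can_delete, can_invite, device_trusted, elevated, mfa_enrolled, quota_ok, restricted_mode, role_editor, session_fresh} — 10 facts.

10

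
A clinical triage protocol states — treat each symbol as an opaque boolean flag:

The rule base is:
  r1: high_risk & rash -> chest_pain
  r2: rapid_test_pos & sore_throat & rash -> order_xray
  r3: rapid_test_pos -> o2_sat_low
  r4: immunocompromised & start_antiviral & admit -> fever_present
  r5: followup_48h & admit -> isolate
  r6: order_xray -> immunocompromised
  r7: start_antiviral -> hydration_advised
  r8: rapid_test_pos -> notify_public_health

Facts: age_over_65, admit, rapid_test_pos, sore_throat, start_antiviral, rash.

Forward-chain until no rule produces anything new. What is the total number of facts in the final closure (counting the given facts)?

12

[1] r2 [rapid_test_pos & sore_throat & rash -> order_xray]; r3 [rapid_test_pos -> o2_sat_low]; r7 [start_antiviral -> hydration_advised]; r8 [rapid_test_pos -> notify_public_health]. ⇒ new: order_xray, o2_sat_low, hydration_advised, notify_public_health.
[2] r6 [order_xray -> immunocompromised]. ⇒ new: immunocompromised.
[3] r4 [immunocompromised & start_antiviral & admit -> fever_present]. ⇒ new: fever_present.
Closure: {admit, age_over_65, fever_present, hydration_advised, immunocompromised, notify_public_health, o2_sat_low, order_xray, rapid_test_pos, rash, sore_throat, start_antiviral} — 12 facts.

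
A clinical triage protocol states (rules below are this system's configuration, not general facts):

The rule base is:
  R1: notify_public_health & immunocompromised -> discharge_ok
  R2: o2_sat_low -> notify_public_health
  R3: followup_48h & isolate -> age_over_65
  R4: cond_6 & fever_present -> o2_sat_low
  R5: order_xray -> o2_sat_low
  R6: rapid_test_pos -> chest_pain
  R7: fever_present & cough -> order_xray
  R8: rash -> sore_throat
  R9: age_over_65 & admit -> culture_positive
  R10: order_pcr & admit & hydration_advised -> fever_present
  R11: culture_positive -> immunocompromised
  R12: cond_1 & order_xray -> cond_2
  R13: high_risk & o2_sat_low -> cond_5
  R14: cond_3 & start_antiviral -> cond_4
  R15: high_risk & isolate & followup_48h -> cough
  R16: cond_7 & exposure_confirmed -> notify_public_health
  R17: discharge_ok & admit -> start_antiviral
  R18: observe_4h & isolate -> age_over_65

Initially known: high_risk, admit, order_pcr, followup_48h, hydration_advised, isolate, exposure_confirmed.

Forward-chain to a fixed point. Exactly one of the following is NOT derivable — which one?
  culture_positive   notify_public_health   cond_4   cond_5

cond_4

Round 1: R3 [followup_48h & isolate -> age_over_65]; R10 [order_pcr & admit & hydration_advised -> fever_present]; R15 [high_risk & isolate & followup_48h -> cough]. New: age_over_65, fever_present, cough.
Round 2: R7 [fever_present & cough -> order_xray]; R9 [age_over_65 & admit -> culture_positive]. New: order_xray, culture_positive.
Round 3: R5 [order_xray -> o2_sat_low]; R11 [culture_positive -> immunocompromised]. New: o2_sat_low, immunocompromised.
Round 4: R2 [o2_sat_low -> notify_public_health]; R13 [high_risk & o2_sat_low -> cond_5]. New: notify_public_health, cond_5.
Round 5: R1 [notify_public_health & immunocompromised -> discharge_ok]. New: discharge_ok.
Round 6: R17 [discharge_ok & admit -> start_antiviral]. New: start_antiviral.
Derived: notify_public_health (round 4), cond_5 (round 4), culture_positive (round 2). cond_4 never appears in any round.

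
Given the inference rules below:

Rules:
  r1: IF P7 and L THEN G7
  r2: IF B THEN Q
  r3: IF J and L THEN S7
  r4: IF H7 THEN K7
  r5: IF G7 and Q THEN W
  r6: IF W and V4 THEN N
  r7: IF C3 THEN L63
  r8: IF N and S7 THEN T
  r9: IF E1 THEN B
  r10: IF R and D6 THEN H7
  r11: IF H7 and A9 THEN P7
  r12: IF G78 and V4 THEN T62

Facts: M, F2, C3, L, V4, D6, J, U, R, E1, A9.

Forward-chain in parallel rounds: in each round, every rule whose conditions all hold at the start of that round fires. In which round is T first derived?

Round 1: r3 [IF J and L THEN S7]; r7 [IF C3 THEN L63]; r9 [IF E1 THEN B]; r10 [IF R and D6 THEN H7]. Adds S7, L63, B, H7.
Round 2: r2 [IF B THEN Q]; r4 [IF H7 THEN K7]; r11 [IF H7 and A9 THEN P7]. Adds Q, K7, P7.
Round 3: r1 [IF P7 and L THEN G7]. Adds G7.
Round 4: r5 [IF G7 and Q THEN W]. Adds W.
Round 5: r6 [IF W and V4 THEN N]. Adds N.
Round 6: r8 [IF N and S7 THEN T]. Adds T.
T first appears in round 6.

6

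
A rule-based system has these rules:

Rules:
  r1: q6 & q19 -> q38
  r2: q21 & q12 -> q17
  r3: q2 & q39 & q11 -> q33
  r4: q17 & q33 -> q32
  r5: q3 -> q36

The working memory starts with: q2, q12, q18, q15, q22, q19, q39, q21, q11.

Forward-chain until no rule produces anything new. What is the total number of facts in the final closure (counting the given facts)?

Round 1: r2 [q21 & q12 -> q17]; r3 [q2 & q39 & q11 -> q33]. Adds q17, q33.
Round 2: r4 [q17 & q33 -> q32]. Adds q32.
Closure: {q11, q12, q15, q17, q18, q19, q2, q21, q22, q32, q33, q39} — 12 facts.

12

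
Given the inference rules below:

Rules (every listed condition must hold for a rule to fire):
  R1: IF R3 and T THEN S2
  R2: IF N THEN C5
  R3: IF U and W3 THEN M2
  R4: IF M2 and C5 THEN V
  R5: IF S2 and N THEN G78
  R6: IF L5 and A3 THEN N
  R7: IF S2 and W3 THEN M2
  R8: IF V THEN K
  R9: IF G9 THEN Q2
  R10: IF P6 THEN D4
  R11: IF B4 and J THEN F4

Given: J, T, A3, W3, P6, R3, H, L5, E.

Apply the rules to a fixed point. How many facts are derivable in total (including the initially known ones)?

17

Round 1: R1 [IF R3 and T THEN S2]; R6 [IF L5 and A3 THEN N]; R10 [IF P6 THEN D4]. New: S2, N, D4.
Round 2: R2 [IF N THEN C5]; R5 [IF S2 and N THEN G78]; R7 [IF S2 and W3 THEN M2]. New: C5, G78, M2.
Round 3: R4 [IF M2 and C5 THEN V]. New: V.
Round 4: R8 [IF V THEN K]. New: K.
Closure: {A3, C5, D4, E, G78, H, J, K, L5, M2, N, P6, R3, S2, T, V, W3} — 17 facts.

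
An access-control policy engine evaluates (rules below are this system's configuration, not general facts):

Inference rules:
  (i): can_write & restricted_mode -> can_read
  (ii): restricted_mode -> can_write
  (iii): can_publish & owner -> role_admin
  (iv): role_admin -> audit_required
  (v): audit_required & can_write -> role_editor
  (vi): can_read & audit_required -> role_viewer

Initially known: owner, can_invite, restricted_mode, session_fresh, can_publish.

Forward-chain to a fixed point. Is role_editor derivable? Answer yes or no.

yes

Round 1: (ii) [restricted_mode -> can_write]; (iii) [can_publish & owner -> role_admin]. New: can_write, role_admin.
Round 2: (i) [can_write & restricted_mode -> can_read]; (iv) [role_admin -> audit_required]. New: can_read, audit_required.
Round 3: (v) [audit_required & can_write -> role_editor]; (vi) [can_read & audit_required -> role_viewer]. New: role_editor, role_viewer.
role_editor appears in round 3, so it is derivable.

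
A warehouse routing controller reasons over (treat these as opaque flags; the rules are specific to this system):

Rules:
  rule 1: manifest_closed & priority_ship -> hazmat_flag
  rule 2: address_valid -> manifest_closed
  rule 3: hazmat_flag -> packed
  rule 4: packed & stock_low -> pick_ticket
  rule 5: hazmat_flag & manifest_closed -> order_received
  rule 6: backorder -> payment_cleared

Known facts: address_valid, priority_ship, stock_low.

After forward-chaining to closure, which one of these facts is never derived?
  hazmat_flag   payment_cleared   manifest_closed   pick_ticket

Round 1: rule 2 [address_valid -> manifest_closed]. Adds manifest_closed.
Round 2: rule 1 [manifest_closed & priority_ship -> hazmat_flag]. Adds hazmat_flag.
Round 3: rule 3 [hazmat_flag -> packed]; rule 5 [hazmat_flag & manifest_closed -> order_received]. Adds packed, order_received.
Round 4: rule 4 [packed & stock_low -> pick_ticket]. Adds pick_ticket.
Derived: manifest_closed (round 1), hazmat_flag (round 2), pick_ticket (round 4). payment_cleared never appears in any round.

payment_cleared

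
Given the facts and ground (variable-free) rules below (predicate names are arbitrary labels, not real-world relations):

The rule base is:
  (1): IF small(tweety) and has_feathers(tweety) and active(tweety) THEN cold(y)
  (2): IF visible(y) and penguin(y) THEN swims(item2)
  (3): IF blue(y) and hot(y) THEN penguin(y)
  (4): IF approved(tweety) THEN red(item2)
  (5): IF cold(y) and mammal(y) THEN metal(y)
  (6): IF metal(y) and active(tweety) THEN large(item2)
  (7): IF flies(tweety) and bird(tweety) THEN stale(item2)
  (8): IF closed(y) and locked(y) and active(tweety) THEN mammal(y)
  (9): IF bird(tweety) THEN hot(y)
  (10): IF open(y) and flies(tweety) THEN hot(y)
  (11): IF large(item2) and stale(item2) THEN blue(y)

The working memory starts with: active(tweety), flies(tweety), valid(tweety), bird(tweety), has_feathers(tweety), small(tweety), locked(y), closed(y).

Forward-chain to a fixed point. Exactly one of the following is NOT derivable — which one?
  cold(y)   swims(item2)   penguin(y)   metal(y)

Round 1: (1) [IF small(tweety) and has_feathers(tweety) and active(tweety) THEN cold(y)]; (7) [IF flies(tweety) and bird(tweety) THEN stale(item2)]; (8) [IF closed(y) and locked(y) and active(tweety) THEN mammal(y)]; (9) [IF bird(tweety) THEN hot(y)]. Adds cold(y), stale(item2), mammal(y), hot(y).
Round 2: (5) [IF cold(y) and mammal(y) THEN metal(y)]. Adds metal(y).
Round 3: (6) [IF metal(y) and active(tweety) THEN large(item2)]. Adds large(item2).
Round 4: (11) [IF large(item2) and stale(item2) THEN blue(y)]. Adds blue(y).
Round 5: (3) [IF blue(y) and hot(y) THEN penguin(y)]. Adds penguin(y).
Derived: cold(y) (round 1), metal(y) (round 2), penguin(y) (round 5). swims(item2) never appears in any round.

swims(item2)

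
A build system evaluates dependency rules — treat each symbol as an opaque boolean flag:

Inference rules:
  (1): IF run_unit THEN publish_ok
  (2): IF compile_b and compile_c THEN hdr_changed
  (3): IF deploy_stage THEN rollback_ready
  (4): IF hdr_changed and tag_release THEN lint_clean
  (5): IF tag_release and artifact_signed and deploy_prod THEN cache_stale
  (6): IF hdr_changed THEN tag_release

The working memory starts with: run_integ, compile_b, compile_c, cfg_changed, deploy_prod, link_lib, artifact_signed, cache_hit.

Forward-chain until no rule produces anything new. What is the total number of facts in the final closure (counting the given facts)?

Round 1: (2) [IF compile_b and compile_c THEN hdr_changed]. New: hdr_changed.
Round 2: (6) [IF hdr_changed THEN tag_release]. New: tag_release.
Round 3: (4) [IF hdr_changed and tag_release THEN lint_clean]; (5) [IF tag_release and artifact_signed and deploy_prod THEN cache_stale]. New: lint_clean, cache_stale.
Closure: {artifact_signed, cache_hit, cache_stale, cfg_changed, compile_b, compile_c, deploy_prod, hdr_changed, link_lib, lint_clean, run_integ, tag_release} — 12 facts.

12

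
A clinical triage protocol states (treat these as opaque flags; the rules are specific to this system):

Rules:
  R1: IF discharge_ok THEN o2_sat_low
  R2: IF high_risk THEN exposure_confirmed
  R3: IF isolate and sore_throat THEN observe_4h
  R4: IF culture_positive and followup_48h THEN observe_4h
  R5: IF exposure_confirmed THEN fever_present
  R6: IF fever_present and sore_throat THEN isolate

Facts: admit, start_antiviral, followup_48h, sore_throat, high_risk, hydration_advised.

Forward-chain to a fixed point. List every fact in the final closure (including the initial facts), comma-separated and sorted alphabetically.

admit, exposure_confirmed, fever_present, followup_48h, high_risk, hydration_advised, isolate, observe_4h, sore_throat, start_antiviral

Round 1: R2 [IF high_risk THEN exposure_confirmed]. Adds exposure_confirmed.
Round 2: R5 [IF exposure_confirmed THEN fever_present]. Adds fever_present.
Round 3: R6 [IF fever_present and sore_throat THEN isolate]. Adds isolate.
Round 4: R3 [IF isolate and sore_throat THEN observe_4h]. Adds observe_4h.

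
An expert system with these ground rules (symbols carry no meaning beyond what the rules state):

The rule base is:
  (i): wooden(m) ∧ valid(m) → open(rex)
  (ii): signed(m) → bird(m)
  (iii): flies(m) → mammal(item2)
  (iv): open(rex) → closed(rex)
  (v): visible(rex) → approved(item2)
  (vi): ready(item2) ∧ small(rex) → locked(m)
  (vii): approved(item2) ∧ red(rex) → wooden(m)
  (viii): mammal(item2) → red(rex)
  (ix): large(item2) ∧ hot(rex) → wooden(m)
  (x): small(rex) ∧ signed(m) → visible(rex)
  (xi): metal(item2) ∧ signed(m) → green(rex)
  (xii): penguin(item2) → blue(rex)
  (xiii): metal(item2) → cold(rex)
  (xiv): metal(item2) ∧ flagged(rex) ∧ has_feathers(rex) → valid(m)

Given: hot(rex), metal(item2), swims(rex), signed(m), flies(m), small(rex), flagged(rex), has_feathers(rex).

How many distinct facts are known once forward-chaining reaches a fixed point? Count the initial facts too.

19

Round 1: (ii) [signed(m) → bird(m)]; (iii) [flies(m) → mammal(item2)]; (x) [small(rex) ∧ signed(m) → visible(rex)]; (xi) [metal(item2) ∧ signed(m) → green(rex)]; (xiii) [metal(item2) → cold(rex)]; (xiv) [metal(item2) ∧ flagged(rex) ∧ has_feathers(rex) → valid(m)]. Adds bird(m), mammal(item2), visible(rex), green(rex), cold(rex), valid(m).
Round 2: (v) [visible(rex) → approved(item2)]; (viii) [mammal(item2) → red(rex)]. Adds approved(item2), red(rex).
Round 3: (vii) [approved(item2) ∧ red(rex) → wooden(m)]. Adds wooden(m).
Round 4: (i) [wooden(m) ∧ valid(m) → open(rex)]. Adds open(rex).
Round 5: (iv) [open(rex) → closed(rex)]. Adds closed(rex).
Closure: {approved(item2), bird(m), closed(rex), cold(rex), flagged(rex), flies(m), green(rex), has_feathers(rex), hot(rex), mammal(item2), metal(item2), open(rex), red(rex), signed(m), small(rex), swims(rex), valid(m), visible(rex), wooden(m)} — 19 facts.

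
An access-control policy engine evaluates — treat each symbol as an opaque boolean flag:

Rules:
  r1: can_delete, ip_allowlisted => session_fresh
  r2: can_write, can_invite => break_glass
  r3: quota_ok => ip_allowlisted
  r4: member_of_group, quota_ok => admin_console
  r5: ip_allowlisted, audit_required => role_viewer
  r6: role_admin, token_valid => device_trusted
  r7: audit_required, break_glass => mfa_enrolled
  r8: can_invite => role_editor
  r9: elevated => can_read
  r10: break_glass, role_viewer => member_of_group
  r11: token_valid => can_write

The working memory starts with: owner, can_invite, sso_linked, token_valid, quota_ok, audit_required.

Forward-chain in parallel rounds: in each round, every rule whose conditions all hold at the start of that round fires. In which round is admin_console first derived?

4

Round 1: r3 [quota_ok => ip_allowlisted]; r8 [can_invite => role_editor]; r11 [token_valid => can_write]. New: ip_allowlisted, role_editor, can_write.
Round 2: r2 [can_write, can_invite => break_glass]; r5 [ip_allowlisted, audit_required => role_viewer]. New: break_glass, role_viewer.
Round 3: r7 [audit_required, break_glass => mfa_enrolled]; r10 [break_glass, role_viewer => member_of_group]. New: mfa_enrolled, member_of_group.
Round 4: r4 [member_of_group, quota_ok => admin_console]. New: admin_console.
admin_console first appears in round 4.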